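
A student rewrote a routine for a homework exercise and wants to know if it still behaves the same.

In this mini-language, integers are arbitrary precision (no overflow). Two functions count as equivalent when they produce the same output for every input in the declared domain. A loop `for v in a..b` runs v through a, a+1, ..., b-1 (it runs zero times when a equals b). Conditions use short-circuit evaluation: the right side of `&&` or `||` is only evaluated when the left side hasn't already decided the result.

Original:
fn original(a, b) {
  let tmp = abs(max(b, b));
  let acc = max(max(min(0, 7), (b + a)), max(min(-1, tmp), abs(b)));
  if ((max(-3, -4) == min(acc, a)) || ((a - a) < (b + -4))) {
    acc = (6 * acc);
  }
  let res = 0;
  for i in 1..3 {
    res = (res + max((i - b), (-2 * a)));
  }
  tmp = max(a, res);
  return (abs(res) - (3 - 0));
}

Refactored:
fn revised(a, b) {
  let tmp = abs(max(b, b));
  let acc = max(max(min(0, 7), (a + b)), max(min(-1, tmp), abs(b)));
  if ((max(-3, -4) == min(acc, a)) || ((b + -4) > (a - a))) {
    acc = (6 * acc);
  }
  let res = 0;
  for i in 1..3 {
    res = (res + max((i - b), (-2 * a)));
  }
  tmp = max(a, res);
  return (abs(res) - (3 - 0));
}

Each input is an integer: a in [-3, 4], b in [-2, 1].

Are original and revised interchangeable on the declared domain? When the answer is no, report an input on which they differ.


Differences: comparison usage differs — yet all 32 inputs agree.
verdict: equivalent


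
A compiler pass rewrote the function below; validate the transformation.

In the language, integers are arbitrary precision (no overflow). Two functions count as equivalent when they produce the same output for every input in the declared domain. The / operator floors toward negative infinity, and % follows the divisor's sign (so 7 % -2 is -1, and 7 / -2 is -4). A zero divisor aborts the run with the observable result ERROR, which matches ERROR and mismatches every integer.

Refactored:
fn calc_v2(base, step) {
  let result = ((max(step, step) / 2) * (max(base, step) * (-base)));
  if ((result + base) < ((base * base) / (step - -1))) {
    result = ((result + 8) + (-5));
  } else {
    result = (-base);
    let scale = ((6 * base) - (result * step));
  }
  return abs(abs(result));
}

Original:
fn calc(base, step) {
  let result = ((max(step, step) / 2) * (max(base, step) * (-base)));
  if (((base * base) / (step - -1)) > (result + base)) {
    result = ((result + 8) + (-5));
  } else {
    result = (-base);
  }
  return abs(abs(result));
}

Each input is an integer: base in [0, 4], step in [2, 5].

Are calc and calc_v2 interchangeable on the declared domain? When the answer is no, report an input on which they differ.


This is a faithful refactor — local variable names differ; arithmetic usage differs; statement counts differ; comparison usage differs; constant usage differs, but the computed results match everywhere.
As a probe, take base=0, step=2: calc runs result=0, then (((base * base) / (step - -1)) > (result + base)) is false, then result=0, then returns 0; calc_v2 runs result=0, then ((result + base) < ((base * base) / (step - -1))) is false, then result=0, then scale=0, then returns 0; both end at 0.
Every one of the 20 inputs gives matching results.
verdict: equivalent


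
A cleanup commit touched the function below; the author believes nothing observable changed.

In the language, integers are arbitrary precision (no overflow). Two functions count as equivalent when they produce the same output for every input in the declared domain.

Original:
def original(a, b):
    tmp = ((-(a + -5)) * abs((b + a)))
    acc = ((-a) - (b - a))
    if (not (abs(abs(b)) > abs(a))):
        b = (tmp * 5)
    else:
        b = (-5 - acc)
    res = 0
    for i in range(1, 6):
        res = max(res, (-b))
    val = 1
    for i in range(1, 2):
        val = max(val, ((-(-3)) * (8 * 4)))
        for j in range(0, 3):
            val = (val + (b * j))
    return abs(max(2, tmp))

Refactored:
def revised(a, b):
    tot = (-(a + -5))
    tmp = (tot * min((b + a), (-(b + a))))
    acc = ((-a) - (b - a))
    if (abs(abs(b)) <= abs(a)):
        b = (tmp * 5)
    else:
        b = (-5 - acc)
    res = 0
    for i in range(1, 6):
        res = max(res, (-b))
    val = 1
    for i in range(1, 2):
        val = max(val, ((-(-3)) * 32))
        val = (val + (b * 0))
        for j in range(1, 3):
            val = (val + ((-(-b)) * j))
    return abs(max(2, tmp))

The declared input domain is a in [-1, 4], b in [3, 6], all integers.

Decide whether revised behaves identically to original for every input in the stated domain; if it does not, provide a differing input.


Run the pair on a=-1, b=3.
original: tmp=12, then acc=-3, then (not (abs(abs(b)) > abs(a))) is false, then b=-2, then res=0, then (i=1), then res=2, then (i=2), then res=2, then (i=3), then res=2, then (i=4), then res=2, then (i=5), then res=2, then val=1, then (i=1), then val=96, then (j=0), then val=96, then (j=1), then val=94, then (j=2), then val=90, then returns 12
revised: tot=6, then tmp=-12, then acc=-3, then (abs(abs(b)) <= abs(a)) is false, then b=-2, then res=0, then (i=1), then res=2, then (i=2), then res=2, then (i=3), then res=2, then (i=4), then res=2, then (i=5), then res=2, then val=1, then (i=1), then val=96, then val=96, then (j=1), then val=94, then (j=2), then val=90, then returns 2
12 and 2 differ, so these are not the same function on this domain.
verdict: not equivalent; witness: a=-1, b=3


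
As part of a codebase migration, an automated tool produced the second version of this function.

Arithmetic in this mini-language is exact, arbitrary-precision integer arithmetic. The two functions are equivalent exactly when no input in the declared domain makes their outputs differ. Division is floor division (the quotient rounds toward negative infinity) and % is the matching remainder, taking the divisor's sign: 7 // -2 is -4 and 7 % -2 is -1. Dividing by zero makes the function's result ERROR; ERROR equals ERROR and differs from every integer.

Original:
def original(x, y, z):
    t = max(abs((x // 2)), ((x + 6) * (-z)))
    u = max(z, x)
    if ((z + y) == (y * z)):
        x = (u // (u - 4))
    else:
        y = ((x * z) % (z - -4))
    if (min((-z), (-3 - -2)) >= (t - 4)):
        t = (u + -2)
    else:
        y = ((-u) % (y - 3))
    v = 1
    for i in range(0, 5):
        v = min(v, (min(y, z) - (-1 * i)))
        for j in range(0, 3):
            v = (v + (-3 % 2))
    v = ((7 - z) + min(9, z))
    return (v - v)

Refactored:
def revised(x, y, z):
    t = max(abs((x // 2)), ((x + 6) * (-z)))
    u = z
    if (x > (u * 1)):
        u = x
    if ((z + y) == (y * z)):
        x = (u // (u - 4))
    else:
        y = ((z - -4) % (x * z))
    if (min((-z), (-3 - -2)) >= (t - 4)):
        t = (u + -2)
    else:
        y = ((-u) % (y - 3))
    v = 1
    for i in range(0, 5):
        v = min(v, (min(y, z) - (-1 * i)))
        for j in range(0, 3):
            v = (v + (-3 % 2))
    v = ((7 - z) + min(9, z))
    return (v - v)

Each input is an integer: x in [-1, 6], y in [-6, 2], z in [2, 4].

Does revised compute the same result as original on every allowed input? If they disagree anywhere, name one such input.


Not equivalent: x=0, y=-6, z=2 separates them (0 vs ERROR).
original: t = 0; u = 2; ((z + y) == (y * z)) -> false; y = 0; (min((-z), (-3 - -2)) >= (t - 4)) -> true; t = 0; v = 1; [i=0]; v = 0; [j=0]; v = 1; [j=1]; v = 2; [j=2]; v = 3; [i=1]; v = 1; [j=0]; v = 2; [j=1]; v = 3; [j=2]; v = 4; [i=2]; v = 2; [j=0]; v = 3; [j=1]; v = 4; [j=2]; v = 5; [i=3]; v = 3; [j=0]; v = 4; [j=1]; v = 5; [j=2]; v = 6; [i=4]; v = 4; [j=0]; v = 5; [j=1]; v = 6; [j=2]; v = 7; v = 7; return 0
revised: t = 0; u = 2; (x > (u * 1)) -> false; ((z + y) == (y * z)) -> false; division by zero -> ERROR
verdict: not equivalent; witness: x=0, y=-6, z=2


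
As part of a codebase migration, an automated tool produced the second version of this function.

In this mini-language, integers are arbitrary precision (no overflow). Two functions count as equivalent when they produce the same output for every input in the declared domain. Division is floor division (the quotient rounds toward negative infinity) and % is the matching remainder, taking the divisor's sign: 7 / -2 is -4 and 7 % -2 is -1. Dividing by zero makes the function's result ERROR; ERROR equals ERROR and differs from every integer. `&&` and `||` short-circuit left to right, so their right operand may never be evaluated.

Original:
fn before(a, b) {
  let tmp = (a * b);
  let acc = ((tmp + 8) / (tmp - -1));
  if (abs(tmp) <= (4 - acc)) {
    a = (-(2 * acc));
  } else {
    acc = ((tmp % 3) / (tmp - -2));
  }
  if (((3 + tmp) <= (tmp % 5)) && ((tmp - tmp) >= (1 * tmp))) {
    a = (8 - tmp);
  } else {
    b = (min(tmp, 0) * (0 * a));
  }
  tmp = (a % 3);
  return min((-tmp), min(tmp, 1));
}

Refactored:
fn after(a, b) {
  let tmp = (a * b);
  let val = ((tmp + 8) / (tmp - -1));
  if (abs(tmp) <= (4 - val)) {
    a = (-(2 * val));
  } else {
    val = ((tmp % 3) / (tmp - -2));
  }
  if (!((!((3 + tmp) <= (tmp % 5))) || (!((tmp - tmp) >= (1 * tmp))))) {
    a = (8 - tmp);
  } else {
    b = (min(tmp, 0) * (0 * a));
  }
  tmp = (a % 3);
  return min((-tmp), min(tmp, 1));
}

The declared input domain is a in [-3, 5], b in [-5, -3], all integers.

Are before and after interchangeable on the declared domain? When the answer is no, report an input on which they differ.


Differences: local variable names differ; boolean connective usage differs — yet all 27 inputs agree.
verdict: equivalent


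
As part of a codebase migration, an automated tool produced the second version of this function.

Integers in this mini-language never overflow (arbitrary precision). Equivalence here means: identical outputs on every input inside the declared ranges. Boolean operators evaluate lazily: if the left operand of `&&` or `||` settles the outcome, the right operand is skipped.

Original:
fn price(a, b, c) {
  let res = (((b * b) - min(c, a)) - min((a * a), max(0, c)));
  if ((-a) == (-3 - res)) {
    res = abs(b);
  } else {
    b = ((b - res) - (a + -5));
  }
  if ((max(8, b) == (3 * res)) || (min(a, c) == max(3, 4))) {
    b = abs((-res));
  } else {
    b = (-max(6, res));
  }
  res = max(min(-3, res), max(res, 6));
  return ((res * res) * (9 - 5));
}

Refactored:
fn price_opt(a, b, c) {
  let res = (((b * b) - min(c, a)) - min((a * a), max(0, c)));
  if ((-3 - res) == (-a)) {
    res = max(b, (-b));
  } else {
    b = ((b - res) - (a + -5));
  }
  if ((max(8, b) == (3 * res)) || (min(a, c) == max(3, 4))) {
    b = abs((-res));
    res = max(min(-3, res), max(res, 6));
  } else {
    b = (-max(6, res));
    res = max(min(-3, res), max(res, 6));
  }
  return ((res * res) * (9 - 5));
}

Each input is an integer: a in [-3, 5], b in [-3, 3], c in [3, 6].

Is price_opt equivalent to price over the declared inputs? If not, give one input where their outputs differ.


Equivalent — the differences include constant usage differs, min/max/abs usage differs, statement counts differ, yet no declared input distinguishes the two.
Tracing a=4, b=0, c=5: price: res=-9, then ((-a) == (-3 - res)) is false, then b=10, then ((max(8, b) == (3 * res)) || (min(a, c) == max(3, 4))) is true, then b=9, then res=6, then returns 144 | price_opt: res=-9, then ((-3 - res) == (-a)) is false, then b=10, then ((max(8, b) == (3 * res)) || (min(a, c) == max(3, 4))) is true, then b=9, then res=6, then returns 144 — matching result 144.
Every one of the 252 inputs gives matching results.
verdict: equivalent


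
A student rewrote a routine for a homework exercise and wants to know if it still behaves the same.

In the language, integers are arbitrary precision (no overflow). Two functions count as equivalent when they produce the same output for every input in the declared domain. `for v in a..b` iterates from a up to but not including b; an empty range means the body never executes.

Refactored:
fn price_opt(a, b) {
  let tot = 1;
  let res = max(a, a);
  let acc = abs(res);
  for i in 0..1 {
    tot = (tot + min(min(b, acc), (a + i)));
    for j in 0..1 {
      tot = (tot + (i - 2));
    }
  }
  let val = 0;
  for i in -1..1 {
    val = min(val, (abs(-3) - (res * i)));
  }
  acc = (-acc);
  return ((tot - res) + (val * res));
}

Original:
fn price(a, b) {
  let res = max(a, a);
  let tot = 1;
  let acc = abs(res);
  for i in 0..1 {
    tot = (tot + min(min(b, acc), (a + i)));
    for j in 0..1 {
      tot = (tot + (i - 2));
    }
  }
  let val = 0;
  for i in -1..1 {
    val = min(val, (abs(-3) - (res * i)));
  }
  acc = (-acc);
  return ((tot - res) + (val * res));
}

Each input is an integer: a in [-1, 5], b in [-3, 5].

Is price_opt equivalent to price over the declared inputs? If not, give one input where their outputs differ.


Side by side, the visible changes include: same computation, different form.
Spot check at a=5, b=2 — price: res := 5 | tot := 1 | acc := 5 | iter i=0: | tot := 3 | iter j=0: | tot := 1 | val := 0 | iter i=-1: | val := 0 | iter i=0: | val := 0 | acc := -5 | result -4. price_opt: tot := 1 | res := 5 | acc := 5 | iter i=0: | tot := 3 | iter j=0: | tot := 1 | val := 0 | iter i=-1: | val := 0 | iter i=0: | val := 0 | acc := -5 | result -4. Both give -4.
Across all 63 domain points the two functions coincide.
verdict: equivalent


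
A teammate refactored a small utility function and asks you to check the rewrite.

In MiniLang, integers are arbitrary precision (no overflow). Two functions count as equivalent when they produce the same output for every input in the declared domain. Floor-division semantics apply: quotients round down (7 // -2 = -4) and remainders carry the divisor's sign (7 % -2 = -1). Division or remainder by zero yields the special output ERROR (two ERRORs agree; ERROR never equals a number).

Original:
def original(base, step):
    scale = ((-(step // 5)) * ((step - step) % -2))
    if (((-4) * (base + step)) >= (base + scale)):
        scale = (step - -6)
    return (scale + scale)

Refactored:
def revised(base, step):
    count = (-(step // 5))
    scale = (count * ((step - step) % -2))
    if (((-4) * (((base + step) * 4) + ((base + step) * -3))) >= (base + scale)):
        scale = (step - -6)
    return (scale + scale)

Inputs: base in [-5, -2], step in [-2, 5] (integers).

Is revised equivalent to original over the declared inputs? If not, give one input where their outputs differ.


The two are interchangeable: local variable names differ, and arithmetic usage differs, and constant usage differs, and statement counts differ, and every declared input agrees.
As a probe, take base=-5, step=0: original runs scale becomes 0; next (((-4) * (base + step)) >= (base + scale)) evaluates to true; next scale becomes 6; next final value 12; revised runs count becomes 0; next scale becomes 0; next (((-4) * (((base + step) * 4) + ((base + step) * -3))) >= (base + scale)) evaluates to true; next scale becomes 6; next final value 12; both end at 12.
An exhaustive pass over the 32 declared inputs shows identical outputs.
verdict: equivalent


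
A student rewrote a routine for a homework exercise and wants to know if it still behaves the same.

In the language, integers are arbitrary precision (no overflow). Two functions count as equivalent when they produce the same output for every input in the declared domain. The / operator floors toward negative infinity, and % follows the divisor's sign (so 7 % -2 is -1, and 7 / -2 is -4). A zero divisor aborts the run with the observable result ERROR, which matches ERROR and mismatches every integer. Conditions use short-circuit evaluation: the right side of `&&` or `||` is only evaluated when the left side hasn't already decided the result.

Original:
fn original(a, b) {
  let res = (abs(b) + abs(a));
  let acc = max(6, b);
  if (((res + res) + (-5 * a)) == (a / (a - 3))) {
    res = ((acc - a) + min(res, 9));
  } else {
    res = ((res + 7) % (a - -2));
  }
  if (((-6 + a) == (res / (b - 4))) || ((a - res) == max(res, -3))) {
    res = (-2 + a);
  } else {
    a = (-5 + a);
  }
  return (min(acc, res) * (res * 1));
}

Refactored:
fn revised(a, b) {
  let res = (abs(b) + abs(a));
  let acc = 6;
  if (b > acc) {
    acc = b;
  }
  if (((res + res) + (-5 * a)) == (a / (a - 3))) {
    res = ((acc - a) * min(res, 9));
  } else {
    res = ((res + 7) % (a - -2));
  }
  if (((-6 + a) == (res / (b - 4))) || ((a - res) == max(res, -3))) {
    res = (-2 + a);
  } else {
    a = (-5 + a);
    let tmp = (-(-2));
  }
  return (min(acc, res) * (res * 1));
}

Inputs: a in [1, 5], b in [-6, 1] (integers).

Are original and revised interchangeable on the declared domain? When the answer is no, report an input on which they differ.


There is a counterexample at a=1, b=-1: 42 on one side, 60 on the other.
original: res = 2; acc = 6; (((res + res) + (-5 * a)) == (a / (a - 3))) -> true; res = 7; (((-6 + a) == (res / (b - 4))) || ((a - res) == max(res, -3))) -> false; a = -4; return 42
revised: res = 2; acc = 6; (b > acc) -> false; (((res + res) + (-5 * a)) == (a / (a - 3))) -> true; res = 10; (((-6 + a) == (res / (b - 4))) || ((a - res) == max(res, -3))) -> false; a = -4; tmp = 2; return 60
verdict: not equivalent; witness: a=1, b=-1


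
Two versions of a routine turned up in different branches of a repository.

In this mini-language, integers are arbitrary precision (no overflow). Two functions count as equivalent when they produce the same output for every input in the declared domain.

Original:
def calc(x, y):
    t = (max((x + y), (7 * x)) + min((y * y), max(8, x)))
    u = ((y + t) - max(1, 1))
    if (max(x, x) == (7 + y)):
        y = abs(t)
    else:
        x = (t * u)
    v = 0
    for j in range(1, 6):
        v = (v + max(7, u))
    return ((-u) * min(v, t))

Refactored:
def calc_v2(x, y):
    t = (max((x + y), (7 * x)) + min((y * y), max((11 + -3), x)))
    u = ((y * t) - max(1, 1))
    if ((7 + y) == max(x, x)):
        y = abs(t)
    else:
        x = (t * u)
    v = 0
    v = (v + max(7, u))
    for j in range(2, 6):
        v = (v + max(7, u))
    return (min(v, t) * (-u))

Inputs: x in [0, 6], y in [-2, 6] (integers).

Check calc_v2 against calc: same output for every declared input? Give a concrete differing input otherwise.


Not equivalent: x=0, y=-2 separates them (-4 vs 36).
calc: t becomes 4; next u becomes 1; next (max(x, x) == (7 + y)) evaluates to false; next x becomes 4; next v becomes 0; next at j=1:; next v becomes 7; next at j=2:; next v becomes 14; next at j=3:; next v becomes 21; next at j=4:; next v becomes 28; next at j=5:; next v becomes 35; next final value -4
calc_v2: t becomes 4; next u becomes -9; next ((7 + y) == max(x, x)) evaluates to false; next x becomes -36; next v becomes 0; next v becomes 7; next at j=2:; next v becomes 14; next at j=3:; next v becomes 21; next at j=4:; next v becomes 28; next at j=5:; next v becomes 35; next final value 36
verdict: not equivalent; witness: x=0, y=-2


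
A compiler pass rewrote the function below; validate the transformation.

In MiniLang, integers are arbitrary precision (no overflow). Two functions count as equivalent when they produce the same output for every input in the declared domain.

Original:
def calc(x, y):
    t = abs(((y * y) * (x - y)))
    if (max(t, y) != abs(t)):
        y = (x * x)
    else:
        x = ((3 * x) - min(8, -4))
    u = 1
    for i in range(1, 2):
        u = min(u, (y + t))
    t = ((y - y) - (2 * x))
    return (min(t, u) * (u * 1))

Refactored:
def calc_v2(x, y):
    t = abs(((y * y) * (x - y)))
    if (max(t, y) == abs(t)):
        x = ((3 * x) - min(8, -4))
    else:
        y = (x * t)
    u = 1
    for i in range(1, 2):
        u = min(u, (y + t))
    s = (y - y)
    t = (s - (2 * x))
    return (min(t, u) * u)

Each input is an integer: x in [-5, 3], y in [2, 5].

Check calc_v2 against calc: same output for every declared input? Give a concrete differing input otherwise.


Consider the input x=2, y=2.
calc: t := 0 | (max(t, y) != abs(t)): true | y := 4 | u := 1 | iter i=1: | u := 1 | t := -4 | result -4
calc_v2: t := 0 | (max(t, y) == abs(t)): false | y := 0 | u := 1 | iter i=1: | u := 0 | s := 0 | t := -4 | result 0
-4 != 0, so the rewrite changes behavior.
verdict: not equivalent; witness: x=2, y=2


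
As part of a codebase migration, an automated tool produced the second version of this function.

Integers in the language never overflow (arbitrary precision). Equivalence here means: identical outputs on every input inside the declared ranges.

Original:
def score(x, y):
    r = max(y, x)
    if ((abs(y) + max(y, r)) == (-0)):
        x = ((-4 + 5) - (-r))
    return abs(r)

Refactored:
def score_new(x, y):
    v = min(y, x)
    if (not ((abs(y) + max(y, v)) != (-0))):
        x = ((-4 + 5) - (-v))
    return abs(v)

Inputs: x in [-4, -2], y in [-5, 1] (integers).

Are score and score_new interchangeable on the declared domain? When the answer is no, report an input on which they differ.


Evaluate both at x=-4, y=-5.
score: r=-4, then ((abs(y) + max(y, r)) == (-0)) is false, then returns 4
score_new: v=-5, then (not ((abs(y) + max(y, v)) != (-0))) is true, then x=-4, then returns 5
4 vs 5 — the two versions disagree here.
verdict: not equivalent; witness: x=-4, y=-5


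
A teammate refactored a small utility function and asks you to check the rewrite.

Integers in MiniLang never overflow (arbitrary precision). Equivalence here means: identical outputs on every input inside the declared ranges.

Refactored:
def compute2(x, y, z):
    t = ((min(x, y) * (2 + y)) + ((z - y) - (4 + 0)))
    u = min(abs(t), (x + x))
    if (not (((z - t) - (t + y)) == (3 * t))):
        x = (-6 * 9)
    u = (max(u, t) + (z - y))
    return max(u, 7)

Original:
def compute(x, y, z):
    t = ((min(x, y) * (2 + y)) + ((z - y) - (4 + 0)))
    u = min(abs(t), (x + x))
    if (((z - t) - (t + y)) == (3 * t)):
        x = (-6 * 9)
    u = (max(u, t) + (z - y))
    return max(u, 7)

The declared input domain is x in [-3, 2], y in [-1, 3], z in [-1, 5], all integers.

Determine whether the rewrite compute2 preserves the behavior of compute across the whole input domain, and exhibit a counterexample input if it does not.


Equivalent. The suspicious-looking change has no observable effect anywhere in the declared ranges.
Sweeping the whole domain (210 inputs) finds no disagreement.
Spot check at x=0, y=2, z=-1 — compute: t=-7, then u=0, then (((z - t) - (t + y)) == (3 * t)) is false, then u=-3, then returns 7. compute2: t=-7, then u=0, then (not (((z - t) - (t + y)) == (3 * t))) is true, then x=-54, then u=-3, then returns 7. Both give 7.
verdict: equivalent


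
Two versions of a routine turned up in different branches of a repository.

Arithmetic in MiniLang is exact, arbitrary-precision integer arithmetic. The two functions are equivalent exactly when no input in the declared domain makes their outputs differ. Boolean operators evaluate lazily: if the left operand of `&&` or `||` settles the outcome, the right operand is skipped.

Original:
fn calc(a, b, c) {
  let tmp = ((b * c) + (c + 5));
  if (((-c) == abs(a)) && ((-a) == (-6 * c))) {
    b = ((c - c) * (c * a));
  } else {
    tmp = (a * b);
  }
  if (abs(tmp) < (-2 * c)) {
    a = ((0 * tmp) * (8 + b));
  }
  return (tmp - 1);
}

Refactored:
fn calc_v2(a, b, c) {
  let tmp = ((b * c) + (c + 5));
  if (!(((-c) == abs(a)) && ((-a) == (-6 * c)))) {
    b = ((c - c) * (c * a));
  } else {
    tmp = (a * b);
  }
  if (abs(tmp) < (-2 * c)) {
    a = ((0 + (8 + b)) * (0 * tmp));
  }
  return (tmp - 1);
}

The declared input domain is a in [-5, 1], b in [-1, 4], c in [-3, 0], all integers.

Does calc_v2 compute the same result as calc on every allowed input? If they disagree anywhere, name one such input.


Input a=-5, b=0, c=-3: -1 from calc versus 1 from calc_v2.
verdict: not equivalent; witness: a=-5, b=0, c=-3


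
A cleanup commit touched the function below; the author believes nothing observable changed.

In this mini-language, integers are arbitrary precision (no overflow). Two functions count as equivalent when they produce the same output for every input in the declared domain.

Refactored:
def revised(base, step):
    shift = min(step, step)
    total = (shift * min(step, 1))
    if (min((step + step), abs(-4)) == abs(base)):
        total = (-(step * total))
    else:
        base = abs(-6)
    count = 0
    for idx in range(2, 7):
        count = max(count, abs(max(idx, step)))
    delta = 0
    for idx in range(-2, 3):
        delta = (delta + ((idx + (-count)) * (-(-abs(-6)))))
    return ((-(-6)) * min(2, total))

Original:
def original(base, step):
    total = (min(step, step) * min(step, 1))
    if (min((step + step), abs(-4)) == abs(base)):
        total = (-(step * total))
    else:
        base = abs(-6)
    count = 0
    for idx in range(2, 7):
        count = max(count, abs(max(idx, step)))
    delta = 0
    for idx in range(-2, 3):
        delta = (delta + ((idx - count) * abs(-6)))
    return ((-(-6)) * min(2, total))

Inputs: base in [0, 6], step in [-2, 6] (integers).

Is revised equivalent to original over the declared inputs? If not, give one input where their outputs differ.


Side by side, the visible changes include: statement counts differ; also arithmetic usage differs; also local variable names differ.
Spot check at base=3, step=6 — original: total becomes 6; next (min((step + step), abs(-4)) == abs(base)) evaluates to false; next base becomes 6; next count becomes 0; next at idx=2:; next count becomes 6; next at idx=3:; next count becomes 6; next at idx=4:; next count becomes 6; next at idx=5:; next count becomes 6; next at idx=6:; next count becomes 6; next delta becomes 0; next at idx=-2:; next delta becomes -48; next at idx=-1:; next delta becomes -90; next at idx=0:; next delta becomes -126; next at idx=1:; next delta becomes -156; next at idx=2:; next delta becomes -180; next final value 12. revised: shift becomes 6; next total becomes 6; next (min((step + step), abs(-4)) == abs(base)) evaluates to false; next base becomes 6; next count becomes 0; next at idx=2:; next count becomes 6; next at idx=3:; next count becomes 6; next at idx=4:; next count becomes 6; next at idx=5:; next count becomes 6; next at idx=6:; next count becomes 6; next delta becomes 0; next at idx=-2:; next delta becomes -48; next at idx=-1:; next delta becomes -90; next at idx=0:; next delta becomes -126; next at idx=1:; next delta becomes -156; next at idx=2:; next delta becomes -180; next final value 12. Both give 12.
Checked all 63 inputs in the declared domain: the outputs agree on every one.
verdict: equivalent


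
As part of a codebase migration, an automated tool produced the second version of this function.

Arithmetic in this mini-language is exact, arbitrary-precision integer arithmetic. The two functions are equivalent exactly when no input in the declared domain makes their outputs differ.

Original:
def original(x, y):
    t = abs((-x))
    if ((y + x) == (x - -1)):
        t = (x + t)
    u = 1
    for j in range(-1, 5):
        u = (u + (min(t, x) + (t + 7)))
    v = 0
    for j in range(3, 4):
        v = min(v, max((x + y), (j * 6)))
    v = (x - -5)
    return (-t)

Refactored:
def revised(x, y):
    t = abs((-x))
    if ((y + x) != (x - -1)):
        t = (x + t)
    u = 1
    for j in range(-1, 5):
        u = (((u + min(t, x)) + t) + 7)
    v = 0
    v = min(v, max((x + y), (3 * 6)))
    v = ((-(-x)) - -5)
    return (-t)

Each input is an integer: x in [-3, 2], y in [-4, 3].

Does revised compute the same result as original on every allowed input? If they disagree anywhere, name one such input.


There is a counterexample at x=-3, y=-4: -3 on one side, 0 on the other.
original: t = 3; ((y + x) == (x - -1)) -> false; u = 1; [j=-1]; u = 8; [j=0]; u = 15; [j=1]; u = 22; [j=2]; u = 29; [j=3]; u = 36; [j=4]; u = 43; v = 0; [j=3]; v = 0; v = 2; return -3
revised: t = 3; ((y + x) != (x - -1)) -> true; t = 0; u = 1; [j=-1]; u = 5; [j=0]; u = 9; [j=1]; u = 13; [j=2]; u = 17; [j=3]; u = 21; [j=4]; u = 25; v = 0; v = 0; v = 2; return 0
verdict: not equivalent; witness: x=-3, y=-4


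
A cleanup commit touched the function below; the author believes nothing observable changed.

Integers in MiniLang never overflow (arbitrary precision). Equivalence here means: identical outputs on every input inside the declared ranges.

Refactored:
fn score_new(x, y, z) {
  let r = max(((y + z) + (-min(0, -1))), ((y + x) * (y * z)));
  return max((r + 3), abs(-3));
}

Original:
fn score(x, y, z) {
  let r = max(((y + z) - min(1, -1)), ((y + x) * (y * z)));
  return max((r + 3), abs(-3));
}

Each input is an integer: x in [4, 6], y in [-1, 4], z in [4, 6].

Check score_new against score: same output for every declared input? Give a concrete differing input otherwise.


The one real change (`1` became `0`) has no effect anywhere in the declared ranges.
Tracing x=4, y=-1, z=6: score: r = 6; return 9 | score_new: r = 6; return 9 — matching result 9.
Sweeping the whole domain (54 inputs) finds no disagreement.
verdict: equivalent


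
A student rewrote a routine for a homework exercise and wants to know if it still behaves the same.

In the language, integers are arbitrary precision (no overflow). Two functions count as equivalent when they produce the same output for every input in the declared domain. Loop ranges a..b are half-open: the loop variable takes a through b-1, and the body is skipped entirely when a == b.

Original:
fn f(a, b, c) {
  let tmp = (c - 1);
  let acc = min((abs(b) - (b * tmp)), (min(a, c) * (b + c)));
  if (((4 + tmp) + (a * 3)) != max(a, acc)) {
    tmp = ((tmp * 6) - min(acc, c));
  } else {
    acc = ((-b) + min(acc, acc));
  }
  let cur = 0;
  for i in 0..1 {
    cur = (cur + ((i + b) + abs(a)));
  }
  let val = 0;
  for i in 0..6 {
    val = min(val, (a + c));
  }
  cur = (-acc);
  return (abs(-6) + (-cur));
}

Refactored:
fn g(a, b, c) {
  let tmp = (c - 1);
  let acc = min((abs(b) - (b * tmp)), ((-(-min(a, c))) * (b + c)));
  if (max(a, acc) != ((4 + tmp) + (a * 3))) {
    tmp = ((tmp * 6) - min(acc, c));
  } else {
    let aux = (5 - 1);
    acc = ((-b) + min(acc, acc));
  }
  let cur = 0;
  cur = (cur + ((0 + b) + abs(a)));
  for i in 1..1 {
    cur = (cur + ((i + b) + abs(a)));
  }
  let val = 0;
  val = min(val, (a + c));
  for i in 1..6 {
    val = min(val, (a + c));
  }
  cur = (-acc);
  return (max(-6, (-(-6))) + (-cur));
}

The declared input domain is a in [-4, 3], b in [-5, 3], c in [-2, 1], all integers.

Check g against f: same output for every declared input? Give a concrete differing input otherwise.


Reading the diff, among the changes: arithmetic usage differs; also constant usage differs; also statement counts differ; also loop structure differs; also local variable names differ; also min/max/abs usage differs.
Tracing a=-2, b=-1, c=-1: f: tmp=-2, then acc=-1, then (((4 + tmp) + (a * 3)) != max(a, acc)) is true, then tmp=-11, then cur=0, then (i=0), then cur=1, then val=0, then (i=0), then val=-3, then (i=1), then val=-3, then (i=2), then val=-3, then (i=3), then val=-3, then (i=4), then val=-3, then (i=5), then val=-3, then cur=1, then returns 5 | g: tmp=-2, then acc=-1, then (max(a, acc) != ((4 + tmp) + (a * 3))) is true, then tmp=-11, then cur=0, then cur=1, then the loop over i runs zero times, then val=0, then val=-3, then (i=1), then val=-3, then (i=2), then val=-3, then (i=3), then val=-3, then (i=4), then val=-3, then (i=5), then val=-3, then cur=1, then returns 5 — matching result 5.
Across all 288 domain points the two functions coincide.
verdict: equivalent


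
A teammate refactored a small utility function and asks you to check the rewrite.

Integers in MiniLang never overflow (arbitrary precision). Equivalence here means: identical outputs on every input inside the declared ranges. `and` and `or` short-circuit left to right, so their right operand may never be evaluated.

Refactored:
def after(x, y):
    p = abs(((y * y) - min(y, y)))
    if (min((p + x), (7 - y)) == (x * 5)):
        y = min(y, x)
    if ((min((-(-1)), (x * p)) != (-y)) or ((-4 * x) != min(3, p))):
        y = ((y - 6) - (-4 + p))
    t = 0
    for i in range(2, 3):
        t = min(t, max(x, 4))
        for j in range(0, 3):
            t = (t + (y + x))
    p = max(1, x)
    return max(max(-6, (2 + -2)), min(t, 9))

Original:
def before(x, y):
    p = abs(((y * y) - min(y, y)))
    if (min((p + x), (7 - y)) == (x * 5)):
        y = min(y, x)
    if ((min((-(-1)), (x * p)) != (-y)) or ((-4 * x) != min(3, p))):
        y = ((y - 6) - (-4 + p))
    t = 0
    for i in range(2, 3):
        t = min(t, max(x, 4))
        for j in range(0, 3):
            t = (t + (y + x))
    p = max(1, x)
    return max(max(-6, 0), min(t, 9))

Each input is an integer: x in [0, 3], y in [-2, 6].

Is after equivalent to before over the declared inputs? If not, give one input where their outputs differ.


Side by side, the visible changes include: arithmetic usage differs, and constant usage differs.
Spot check at x=2, y=-1 — before: p becomes 2; next (min((p + x), (7 - y)) == (x * 5)) evaluates to false; next ((min((-(-1)), (x * p)) != (-y)) or ((-4 * x) != min(3, p))) evaluates to true; next y becomes -5; next t becomes 0; next at i=2:; next t becomes 0; next at j=0:; next t becomes -3; next at j=1:; next t becomes -6; next at j=2:; next t becomes -9; next p becomes 2; next final value 0. after: p becomes 2; next (min((p + x), (7 - y)) == (x * 5)) evaluates to false; next ((min((-(-1)), (x * p)) != (-y)) or ((-4 * x) != min(3, p))) evaluates to true; next y becomes -5; next t becomes 0; next at i=2:; next t becomes 0; next at j=0:; next t becomes -3; next at j=1:; next t becomes -6; next at j=2:; next t becomes -9; next p becomes 2; next final value 0. Both give 0.
Every one of the 36 inputs gives matching results.
verdict: equivalent


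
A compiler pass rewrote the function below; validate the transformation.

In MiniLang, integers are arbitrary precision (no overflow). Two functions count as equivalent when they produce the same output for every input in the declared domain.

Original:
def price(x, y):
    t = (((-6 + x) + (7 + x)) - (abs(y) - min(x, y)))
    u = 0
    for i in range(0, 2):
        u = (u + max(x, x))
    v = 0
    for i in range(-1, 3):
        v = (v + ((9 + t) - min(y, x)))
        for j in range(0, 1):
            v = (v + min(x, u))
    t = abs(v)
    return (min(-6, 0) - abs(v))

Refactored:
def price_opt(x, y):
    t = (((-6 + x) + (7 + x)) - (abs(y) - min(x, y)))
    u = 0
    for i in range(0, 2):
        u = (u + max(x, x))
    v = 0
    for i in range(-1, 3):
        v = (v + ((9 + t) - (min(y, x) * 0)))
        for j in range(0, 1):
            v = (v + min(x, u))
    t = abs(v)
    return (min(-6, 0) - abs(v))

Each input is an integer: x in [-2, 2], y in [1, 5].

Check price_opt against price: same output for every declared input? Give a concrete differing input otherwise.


Not equivalent: x=-2, y=2 separates them (-6 vs -14).
price: t = -7; u = 0; [i=0]; u = -2; [i=1]; u = -4; v = 0; [i=-1]; v = 4; [j=0]; v = 0; [i=0]; v = 4; [j=0]; v = 0; [i=1]; v = 4; [j=0]; v = 0; [i=2]; v = 4; [j=0]; v = 0; t = 0; return -6
price_opt: t = -7; u = 0; [i=0]; u = -2; [i=1]; u = -4; v = 0; [i=-1]; v = 2; [j=0]; v = -2; [i=0]; v = 0; [j=0]; v = -4; [i=1]; v = -2; [j=0]; v = -6; [i=2]; v = -4; [j=0]; v = -8; t = 8; return -14
verdict: not equivalent; witness: x=-2, y=2


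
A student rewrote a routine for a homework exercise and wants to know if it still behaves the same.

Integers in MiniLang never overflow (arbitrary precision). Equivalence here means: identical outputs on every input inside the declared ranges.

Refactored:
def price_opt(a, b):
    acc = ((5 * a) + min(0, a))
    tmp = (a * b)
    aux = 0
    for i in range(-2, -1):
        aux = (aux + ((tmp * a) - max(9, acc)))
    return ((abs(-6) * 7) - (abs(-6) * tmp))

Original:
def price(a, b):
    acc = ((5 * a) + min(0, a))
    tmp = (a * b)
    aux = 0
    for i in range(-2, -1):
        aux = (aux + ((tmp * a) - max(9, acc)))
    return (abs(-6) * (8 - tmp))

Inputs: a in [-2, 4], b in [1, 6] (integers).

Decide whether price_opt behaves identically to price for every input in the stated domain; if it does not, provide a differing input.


Try a=-2, b=1.
price: acc := -12 | tmp := -2 | aux := 0 | iter i=-2: | aux := -5 | result 60
price_opt: acc := -12 | tmp := -2 | aux := 0 | iter i=-2: | aux := -5 | result 54
60 against 54: the behavior changed.
verdict: not equivalent; witness: a=-2, b=1


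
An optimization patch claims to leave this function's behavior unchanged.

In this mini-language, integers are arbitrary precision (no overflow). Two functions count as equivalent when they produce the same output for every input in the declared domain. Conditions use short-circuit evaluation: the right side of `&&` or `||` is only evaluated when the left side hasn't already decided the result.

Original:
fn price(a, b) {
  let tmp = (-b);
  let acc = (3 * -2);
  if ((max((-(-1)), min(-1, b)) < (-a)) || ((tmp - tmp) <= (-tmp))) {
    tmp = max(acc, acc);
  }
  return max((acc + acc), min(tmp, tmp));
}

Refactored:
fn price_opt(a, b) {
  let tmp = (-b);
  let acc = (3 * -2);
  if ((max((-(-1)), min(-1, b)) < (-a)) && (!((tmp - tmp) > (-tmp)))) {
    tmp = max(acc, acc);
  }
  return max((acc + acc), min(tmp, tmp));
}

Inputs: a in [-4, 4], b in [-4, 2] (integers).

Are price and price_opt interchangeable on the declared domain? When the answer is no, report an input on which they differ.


Run the pair on a=-4, b=-4.
price: tmp=4, then acc=-6, then ((max((-(-1)), min(-1, b)) < (-a)) || ((tmp - tmp) <= (-tmp))) is true, then tmp=-6, then returns -6
price_opt: tmp=4, then acc=-6, then ((max((-(-1)), min(-1, b)) < (-a)) && (!((tmp - tmp) > (-tmp)))) is false, then returns 4
-6 against 4: the behavior changed.
verdict: not equivalent; witness: a=-4, b=-4


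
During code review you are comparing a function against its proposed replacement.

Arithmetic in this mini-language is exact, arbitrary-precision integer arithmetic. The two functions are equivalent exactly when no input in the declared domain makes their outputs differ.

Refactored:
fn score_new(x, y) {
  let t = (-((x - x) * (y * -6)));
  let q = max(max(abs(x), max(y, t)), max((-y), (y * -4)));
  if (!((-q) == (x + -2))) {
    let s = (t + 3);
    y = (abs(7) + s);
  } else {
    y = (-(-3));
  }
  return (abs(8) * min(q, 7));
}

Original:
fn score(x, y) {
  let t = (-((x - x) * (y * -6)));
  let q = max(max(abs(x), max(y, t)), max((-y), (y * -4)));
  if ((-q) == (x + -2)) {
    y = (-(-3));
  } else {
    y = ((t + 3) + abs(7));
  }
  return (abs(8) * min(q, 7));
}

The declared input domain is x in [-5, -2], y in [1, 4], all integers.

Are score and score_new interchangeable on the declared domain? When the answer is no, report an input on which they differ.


Comparing the listings, the differences include: boolean connective usage differs, and statement counts differ, and local variable names differ.
Spot check at x=-3, y=1 — score: t=0, then q=3, then ((-q) == (x + -2)) is false, then y=10, then returns 24. score_new: t=0, then q=3, then (!((-q) == (x + -2))) is true, then s=3, then y=10, then returns 24. Both give 24.
An exhaustive pass over the 16 declared inputs shows identical outputs.
verdict: equivalent


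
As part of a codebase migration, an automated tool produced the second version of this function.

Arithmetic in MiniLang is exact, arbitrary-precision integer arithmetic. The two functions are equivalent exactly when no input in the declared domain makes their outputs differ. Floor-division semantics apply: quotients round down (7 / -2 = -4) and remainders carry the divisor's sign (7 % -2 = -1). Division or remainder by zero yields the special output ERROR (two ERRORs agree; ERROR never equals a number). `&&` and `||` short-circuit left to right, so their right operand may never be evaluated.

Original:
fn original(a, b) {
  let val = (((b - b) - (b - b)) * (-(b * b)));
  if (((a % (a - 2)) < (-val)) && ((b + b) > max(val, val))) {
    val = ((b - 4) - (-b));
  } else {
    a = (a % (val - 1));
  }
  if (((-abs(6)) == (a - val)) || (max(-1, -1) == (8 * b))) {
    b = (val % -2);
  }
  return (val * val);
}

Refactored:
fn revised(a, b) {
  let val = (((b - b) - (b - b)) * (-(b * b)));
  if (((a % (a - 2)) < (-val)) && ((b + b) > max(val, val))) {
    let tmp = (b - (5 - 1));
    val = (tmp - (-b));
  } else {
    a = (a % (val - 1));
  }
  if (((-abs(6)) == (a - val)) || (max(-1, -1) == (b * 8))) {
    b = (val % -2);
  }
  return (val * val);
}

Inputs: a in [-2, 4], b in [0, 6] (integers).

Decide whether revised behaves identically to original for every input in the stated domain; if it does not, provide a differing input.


Comparing the listings, the differences include: arithmetic usage differs; and constant usage differs; and local variable names differ; and statement counts differ.
Spot check at a=3, b=1 — original: val=0, then (((a % (a - 2)) < (-val)) && ((b + b) > max(val, val))) is false, then a=0, then (((-abs(6)) == (a - val)) || (max(-1, -1) == (8 * b))) is false, then returns 0. revised: val=0, then (((a % (a - 2)) < (-val)) && ((b + b) > max(val, val))) is false, then a=0, then (((-abs(6)) == (a - val)) || (max(-1, -1) == (b * 8))) is false, then returns 0. Both give 0.
Across all 49 domain points the two functions coincide.
verdict: equivalent
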